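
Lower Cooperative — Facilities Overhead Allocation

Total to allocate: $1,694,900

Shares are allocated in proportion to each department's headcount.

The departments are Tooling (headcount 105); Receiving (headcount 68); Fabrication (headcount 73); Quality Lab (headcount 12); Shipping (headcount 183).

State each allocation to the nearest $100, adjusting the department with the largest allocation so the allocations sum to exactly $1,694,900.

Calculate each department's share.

Tooling: $403,500 | Receiving: $261,300 | Fabrication: $280,600 | Quality Lab: $46,100 | Shipping: $703,400

Sum of headcount: 441.
Raw shares: Tooling 105/441 × $1,694,900 = 403,547.62; Receiving 68/441 × $1,694,900 = 261,345.12; Fabrication 73/441 × $1,694,900 = 280,561.68; Quality Lab 12/441 × $1,694,900 = 46,119.73; Shipping 183/441 × $1,694,900 = 703,325.85.
Rounded to nearest $100: Tooling $403,500; Receiving $261,300; Fabrication $280,600; Quality Lab $46,100; Shipping $703,300. Sum = $1,694,800.
Difference $1,694,900 − $1,694,800 = +$100 applied to largest allocation (Shipping): Shipping becomes $703,400.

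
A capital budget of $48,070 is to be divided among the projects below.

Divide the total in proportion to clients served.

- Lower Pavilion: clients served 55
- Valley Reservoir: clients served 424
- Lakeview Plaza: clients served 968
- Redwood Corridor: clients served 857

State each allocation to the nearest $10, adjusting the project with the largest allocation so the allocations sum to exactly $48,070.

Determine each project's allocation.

Clients served total: 2,304.
Raw shares: Lower Pavilion 55/2,304 × $48,070 = 1,147.50; Valley Reservoir 424/2,304 × $48,070 = 8,846.22; Lakeview Plaza 968/2,304 × $48,070 = 20,196.08; Redwood Corridor 857/2,304 × $48,070 = 17,880.20.
Rounded to nearest $10: Lower Pavilion $1,150; Valley Reservoir $8,850; Lakeview Plaza $20,200; Redwood Corridor $17,880. Sum = $48,080.
Difference $48,070 − $48,080 = −$10 applied to largest allocation (Lakeview Plaza): Lakeview Plaza becomes $20,190.

Lower Pavilion: $1,150 | Valley Reservoir: $8,850 | Lakeview Plaza: $20,190 | Redwood Corridor: $17,880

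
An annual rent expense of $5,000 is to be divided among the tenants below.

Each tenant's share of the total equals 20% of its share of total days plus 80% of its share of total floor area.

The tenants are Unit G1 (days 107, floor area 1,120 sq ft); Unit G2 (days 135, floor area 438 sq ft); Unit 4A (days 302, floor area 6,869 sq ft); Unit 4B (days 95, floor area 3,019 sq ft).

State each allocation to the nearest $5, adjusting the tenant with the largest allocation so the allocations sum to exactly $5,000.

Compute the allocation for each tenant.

Days total 639; floor area total 11,446.
Blended shares (20% days + 80% floor area): Unit G1 0.1118; Unit G2 0.0729; Unit 4A 0.5746; Unit 4B 0.2407.
Pro-rata amounts: Unit G1 558.85; Unit G2 364.33; Unit 4A 2,873.10; Unit 4B 1,203.71.
Rounded to nearest $5: Unit G1 $560; Unit G2 $365; Unit 4A $2,875; Unit 4B $1,205. Sum = $5,005.
Difference $5,000 − $5,005 = −$5 applied to largest allocation (Unit 4A): Unit 4A becomes $2,870.

Unit G1: $560 | Unit G2: $365 | Unit 4A: $2,870 | Unit 4B: $1,205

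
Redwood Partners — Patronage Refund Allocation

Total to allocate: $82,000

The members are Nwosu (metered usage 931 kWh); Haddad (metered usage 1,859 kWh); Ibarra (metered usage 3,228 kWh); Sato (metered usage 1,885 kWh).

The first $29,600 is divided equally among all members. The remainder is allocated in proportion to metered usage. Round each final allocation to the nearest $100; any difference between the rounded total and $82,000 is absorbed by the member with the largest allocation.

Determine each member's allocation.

$29,600 shared equally gives $7,400 per member.
Remainder $52,400 by metered usage (total 7,903): Nwosu 6,172.90 → $6,200; Haddad 12,325.90 → $12,300; Ibarra 21,402.91 → $21,400; Sato 12,498.29 → $12,500.
Totals: Nwosu $7,400 + $6,200 = $13,600; Haddad $7,400 + $12,300 = $19,700; Ibarra $7,400 + $21,400 = $28,800; Sato $7,400 + $12,500 = $19,900.

Nwosu: $13,600 · Haddad: $19,700 · Ibarra: $28,800 · Sato: $19,900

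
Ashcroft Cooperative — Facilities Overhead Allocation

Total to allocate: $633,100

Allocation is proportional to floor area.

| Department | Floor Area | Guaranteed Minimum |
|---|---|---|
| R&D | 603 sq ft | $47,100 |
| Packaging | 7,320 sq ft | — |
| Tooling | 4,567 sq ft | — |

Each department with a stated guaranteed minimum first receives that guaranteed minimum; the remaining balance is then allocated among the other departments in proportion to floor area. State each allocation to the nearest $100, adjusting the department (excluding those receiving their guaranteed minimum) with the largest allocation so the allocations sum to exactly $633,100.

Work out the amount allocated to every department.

R&D: $47,100 | Packaging: $360,900 | Tooling: $225,100

Fund the minimums — R&D $47,100. Balance $586,000.
Balance split over remaining floor area 11,887: Packaging 360,858.08 → $360,900; Tooling 225,141.92 → $225,100.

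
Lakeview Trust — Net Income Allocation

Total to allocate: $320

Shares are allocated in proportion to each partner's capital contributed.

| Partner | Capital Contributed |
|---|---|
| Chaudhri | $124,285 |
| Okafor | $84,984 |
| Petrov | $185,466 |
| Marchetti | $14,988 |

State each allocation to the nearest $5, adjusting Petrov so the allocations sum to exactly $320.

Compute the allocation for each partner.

Combined capital contributed = 409,723.
Pro-rata amounts: Chaudhri 124,285/409,723 × $320 = 97.07; Okafor 84,984/409,723 × $320 = 66.37; Petrov 185,466/409,723 × $320 = 144.85; Marchetti 14,988/409,723 × $320 = 11.71.
After rounding ($5): Chaudhri $95; Okafor $65; Petrov $145; Marchetti $10. Sum = $315.
Difference $320 − $315 = +$5 applied to Petrov: Petrov becomes $150.

Chaudhri: $95; Okafor: $65; Petrov: $150; Marchetti: $10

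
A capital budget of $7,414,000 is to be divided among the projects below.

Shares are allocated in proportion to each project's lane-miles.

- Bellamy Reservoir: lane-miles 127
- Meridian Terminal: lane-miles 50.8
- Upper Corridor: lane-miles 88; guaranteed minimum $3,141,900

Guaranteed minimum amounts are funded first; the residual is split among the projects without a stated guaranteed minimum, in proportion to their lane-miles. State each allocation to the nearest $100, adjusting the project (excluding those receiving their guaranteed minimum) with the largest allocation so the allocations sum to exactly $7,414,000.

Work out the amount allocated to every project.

Bellamy Reservoir: $3,051,500 | Meridian Terminal: $1,220,600 | Upper Corridor: $3,141,900

Minimums first: Upper Corridor $3,141,900. Balance $4,272,100.
Balance split over remaining lane-miles 177.8: Bellamy Reservoir 3,051,500.00 → $3,051,500; Meridian Terminal 1,220,600.00 → $1,220,600.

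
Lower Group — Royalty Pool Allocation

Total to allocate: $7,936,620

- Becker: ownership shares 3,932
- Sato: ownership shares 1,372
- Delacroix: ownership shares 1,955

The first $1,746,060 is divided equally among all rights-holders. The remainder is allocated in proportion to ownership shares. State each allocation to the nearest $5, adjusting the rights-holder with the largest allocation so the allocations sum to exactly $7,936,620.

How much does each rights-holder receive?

First tranche $1,746,060 split equally: $582,020 each.
Remainder $6,190,560 by ownership shares (total 7,259): Becker 3,353,255.53 → $3,353,255; Sato 1,170,057.63 → $1,170,060; Delacroix 1,667,246.84 → $1,667,245.
Totals: Becker $582,020 + $3,353,255 = $3,935,275; Sato $582,020 + $1,170,060 = $1,752,080; Delacroix $582,020 + $1,667,245 = $2,249,265.

Becker: $3,935,275 | Sato: $1,752,080 | Delacroix: $2,249,265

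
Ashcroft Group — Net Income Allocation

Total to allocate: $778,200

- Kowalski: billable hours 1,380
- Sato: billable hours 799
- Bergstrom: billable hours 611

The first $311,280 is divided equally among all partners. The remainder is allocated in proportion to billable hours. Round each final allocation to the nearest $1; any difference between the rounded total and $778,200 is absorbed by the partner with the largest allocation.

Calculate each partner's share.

$311,280 shared equally gives $103,760 per partner.
Remainder $466,920 by billable hours (total 2,790): Kowalski 230,949.68 → $230,950; Sato 133,716.52 → $133,717; Bergstrom 102,253.81 → $102,254.
Rounding difference −$1 on remainder applied to Kowalski.
Totals: Kowalski $103,760 + $230,949 = $334,709; Sato $103,760 + $133,717 = $237,477; Bergstrom $103,760 + $102,254 = $206,014.

Kowalski: $334,709 · Sato: $237,477 · Bergstrom: $206,014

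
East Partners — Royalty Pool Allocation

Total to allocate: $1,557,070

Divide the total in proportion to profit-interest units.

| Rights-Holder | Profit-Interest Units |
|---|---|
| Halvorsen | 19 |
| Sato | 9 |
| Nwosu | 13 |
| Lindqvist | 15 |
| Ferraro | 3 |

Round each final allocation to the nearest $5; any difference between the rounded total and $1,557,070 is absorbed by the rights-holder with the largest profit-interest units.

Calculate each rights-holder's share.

Halvorsen: $501,425 · Sato: $237,520 · Nwosu: $343,085 · Lindqvist: $395,865 · Ferraro: $79,175

Combined profit-interest units = 19 + 9 + 13 + 15 + 3 = 59.
Unrounded shares: Halvorsen 501,429.32; Sato 237,519.15; Nwosu 343,083.22; Lindqvist 395,865.25; Ferraro 79,173.05.
After rounding ($5): Halvorsen $501,430; Sato $237,520; Nwosu $343,085; Lindqvist $395,865; Ferraro $79,175. Sum = $1,557,075.
Difference $1,557,070 − $1,557,075 = −$5 applied to largest profit-interest units (Halvorsen): Halvorsen becomes $501,425.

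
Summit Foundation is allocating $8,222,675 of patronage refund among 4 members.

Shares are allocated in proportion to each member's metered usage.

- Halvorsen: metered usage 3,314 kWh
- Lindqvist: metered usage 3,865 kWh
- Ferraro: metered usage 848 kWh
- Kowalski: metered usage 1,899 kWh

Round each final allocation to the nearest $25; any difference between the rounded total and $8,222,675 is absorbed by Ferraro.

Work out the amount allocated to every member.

Total metered usage = 9,926.
Pro-rata amounts: Halvorsen 3,314/9,926 × $8,222,675 = 2,745,309.79; Lindqvist 3,865/9,926 × $8,222,675 = 3,201,756.89; Ferraro 848/9,926 × $8,222,675 = 702,481.20; Kowalski 1,899/9,926 × $8,222,675 = 1,573,127.12.
Rounded to nearest $25: Halvorsen $2,745,300; Lindqvist $3,201,750; Ferraro $702,475; Kowalski $1,573,125. Sum = $8,222,650.
Difference $8,222,675 − $8,222,650 = +$25 applied to Ferraro: Ferraro becomes $702,500.

Halvorsen: $2,745,300 | Lindqvist: $3,201,750 | Ferraro: $702,500 | Kowalski: $1,573,125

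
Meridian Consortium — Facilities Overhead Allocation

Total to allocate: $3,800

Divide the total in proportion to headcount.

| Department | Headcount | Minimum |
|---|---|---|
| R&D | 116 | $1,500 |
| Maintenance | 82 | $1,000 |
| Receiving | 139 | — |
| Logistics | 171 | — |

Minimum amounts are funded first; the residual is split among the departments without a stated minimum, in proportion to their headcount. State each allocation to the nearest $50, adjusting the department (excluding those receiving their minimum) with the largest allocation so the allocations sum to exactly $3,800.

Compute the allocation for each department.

Fund the minimums — R&D $1,500; Maintenance $1,000. Residual $1,300.
Residual split over remaining headcount 310: Receiving 582.90 → $600; Logistics 717.10 → $700.

R&D: $1,500; Maintenance: $1,000; Receiving: $600; Logistics: $700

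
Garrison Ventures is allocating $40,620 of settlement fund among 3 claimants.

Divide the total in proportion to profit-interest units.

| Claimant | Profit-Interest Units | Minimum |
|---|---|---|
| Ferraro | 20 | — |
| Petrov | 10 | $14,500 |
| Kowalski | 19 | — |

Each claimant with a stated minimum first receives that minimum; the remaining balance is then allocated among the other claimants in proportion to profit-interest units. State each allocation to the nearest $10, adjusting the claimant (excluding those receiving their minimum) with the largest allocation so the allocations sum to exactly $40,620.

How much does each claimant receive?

Ferraro: $13,390; Petrov: $14,500; Kowalski: $12,730

Fund the minimums — Petrov $14,500. Balance $26,120.
Balance split over remaining profit-interest units 39: Ferraro 13,394.87 → $13,390; Kowalski 12,725.13 → $12,730.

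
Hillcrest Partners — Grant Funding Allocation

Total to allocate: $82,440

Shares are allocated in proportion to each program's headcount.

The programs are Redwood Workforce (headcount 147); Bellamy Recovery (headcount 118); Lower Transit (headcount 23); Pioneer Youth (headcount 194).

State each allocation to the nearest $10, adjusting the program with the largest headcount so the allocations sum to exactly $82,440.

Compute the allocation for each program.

Redwood Workforce: $25,140 | Bellamy Recovery: $20,180 | Lower Transit: $3,930 | Pioneer Youth: $33,190

Total headcount = 147 + 118 + 23 + 194 = 482.
Unrounded shares: Redwood Workforce 25,142.49; Bellamy Recovery 20,182.41; Lower Transit 3,933.86; Pioneer Youth 33,181.24.
Rounded to nearest $10: Redwood Workforce $25,140; Bellamy Recovery $20,180; Lower Transit $3,930; Pioneer Youth $33,180. Sum = $82,430.
Difference $82,440 − $82,430 = +$10 applied to largest headcount (Pioneer Youth): Pioneer Youth becomes $33,190.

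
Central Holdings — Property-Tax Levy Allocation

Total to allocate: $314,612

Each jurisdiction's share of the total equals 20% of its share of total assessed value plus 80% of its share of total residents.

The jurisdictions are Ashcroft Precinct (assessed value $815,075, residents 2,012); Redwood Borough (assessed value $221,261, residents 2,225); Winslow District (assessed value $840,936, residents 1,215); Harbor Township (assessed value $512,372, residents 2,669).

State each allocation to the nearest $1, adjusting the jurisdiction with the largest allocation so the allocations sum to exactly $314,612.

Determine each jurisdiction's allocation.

Totals — assessed value 2,389,644, residents 8,121.
Blended shares (20% assessed value + 80% residents): Ashcroft Precinct 0.2664; Redwood Borough 0.2377; Winslow District 0.1901; Harbor Township 0.3058.
Unrounded shares: Ashcroft Precinct 83,818.76; Redwood Borough 74,784.26; Winslow District 59,798.74; Harbor Township 96,210.23.
At nearest $1: Ashcroft Precinct $83,819; Redwood Borough $74,784; Winslow District $59,799; Harbor Township $96,210. Sum = $314,612.
Rounded total matches; no reconciliation needed.

Ashcroft Precinct: $83,819 | Redwood Borough: $74,784 | Winslow District: $59,799 | Harbor Township: $96,210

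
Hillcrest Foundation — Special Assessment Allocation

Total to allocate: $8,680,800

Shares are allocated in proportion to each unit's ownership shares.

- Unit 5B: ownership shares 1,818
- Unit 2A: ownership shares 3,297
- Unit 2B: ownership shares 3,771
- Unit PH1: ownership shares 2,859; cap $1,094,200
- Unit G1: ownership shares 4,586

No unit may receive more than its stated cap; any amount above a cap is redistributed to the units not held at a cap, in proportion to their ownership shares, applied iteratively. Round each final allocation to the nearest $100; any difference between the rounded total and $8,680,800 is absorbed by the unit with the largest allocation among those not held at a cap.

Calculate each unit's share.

Total ownership shares = 16,331.
Pro-rata shares before constraints: Unit 5B 966,364.24; Unit 2A 1,752,531.85; Unit 2B 2,004,488.20; Unit PH1 1,519,711.42; Unit G1 2,437,704.29.
Held at cap: Unit PH1 ($1,094,200); residual $7,586,600 reallocated over remaining ownership shares 13,472.
Shares after redistribution: Unit 5B 1,023,785.54 → $1,023,800; Unit 2A 1,856,667.18 → $1,856,700; Unit 2B 2,123,594.76 → $2,123,600; Unit G1 2,582,552.52 → $2,582,600.
Rounding difference −$100 applied to Unit G1 → $2,582,500.

Unit 5B: $1,023,800; Unit 2A: $1,856,700; Unit 2B: $2,123,600; Unit PH1: $1,094,200; Unit G1: $2,582,500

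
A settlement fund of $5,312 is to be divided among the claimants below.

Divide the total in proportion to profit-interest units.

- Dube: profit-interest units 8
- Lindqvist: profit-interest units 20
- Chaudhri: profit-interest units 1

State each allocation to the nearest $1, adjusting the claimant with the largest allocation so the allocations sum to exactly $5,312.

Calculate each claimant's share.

Sum of profit-interest units: 29.
Proportional shares: Dube 8/29 × $5,312 = 1,465.38; Lindqvist 20/29 × $5,312 = 3,663.45; Chaudhri 1/29 × $5,312 = 183.17.
After rounding ($1): Dube $1,465; Lindqvist $3,663; Chaudhri $183. Sum = $5,311.
Difference $5,312 − $5,311 = +$1 applied to largest allocation (Lindqvist): Lindqvist becomes $3,664.

Dube: $1,465 | Lindqvist: $3,664 | Chaudhri: $183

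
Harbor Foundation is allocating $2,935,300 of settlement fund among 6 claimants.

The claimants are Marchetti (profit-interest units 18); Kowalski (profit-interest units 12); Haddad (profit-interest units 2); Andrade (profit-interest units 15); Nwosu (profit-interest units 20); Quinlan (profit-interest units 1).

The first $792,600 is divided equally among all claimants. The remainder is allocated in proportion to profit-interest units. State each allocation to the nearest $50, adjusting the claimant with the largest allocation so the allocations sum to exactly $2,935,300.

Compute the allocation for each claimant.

Marchetti: $699,300; Kowalski: $510,200; Haddad: $195,100; Andrade: $604,750; Nwosu: $762,350; Quinlan: $163,600

Equal tier: $792,600 ÷ 6 = $132,100 apiece.
Remainder $2,142,700 by profit-interest units (total 68): Marchetti 567,185.29 → $567,200; Kowalski 378,123.53 → $378,100; Haddad 63,020.59 → $63,000; Andrade 472,654.41 → $472,650; Nwosu 630,205.88 → $630,200; Quinlan 31,510.29 → $31,500.
Rounding difference +$50 on remainder applied to Nwosu.
Totals: Marchetti $132,100 + $567,200 = $699,300; Kowalski $132,100 + $378,100 = $510,200; Haddad $132,100 + $63,000 = $195,100; Andrade $132,100 + $472,650 = $604,750; Nwosu $132,100 + $630,250 = $762,350; Quinlan $132,100 + $31,500 = $163,600.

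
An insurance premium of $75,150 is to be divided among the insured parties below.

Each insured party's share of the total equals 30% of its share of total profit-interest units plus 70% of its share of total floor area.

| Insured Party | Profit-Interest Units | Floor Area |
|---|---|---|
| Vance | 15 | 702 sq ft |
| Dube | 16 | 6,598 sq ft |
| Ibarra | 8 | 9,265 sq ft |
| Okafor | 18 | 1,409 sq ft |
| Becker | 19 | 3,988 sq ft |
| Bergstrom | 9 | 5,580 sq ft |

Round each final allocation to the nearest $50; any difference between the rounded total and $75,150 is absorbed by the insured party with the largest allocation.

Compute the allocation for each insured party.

Totals — profit-interest units 85, floor area 27,542.
Composite weights (30% profit-interest units + 70% floor area): Vance 0.0708; Dube 0.2242; Ibarra 0.2637; Okafor 0.0993; Becker 0.1684; Bergstrom 0.1736.
Pro-rata amounts: Vance 5,319.34; Dube 16,845.89; Ibarra 19,817.96; Okafor 7,465.41; Becker 12,656.52; Bergstrom 13,044.87.
At nearest $50: Vance $5,300; Dube $16,850; Ibarra $19,800; Okafor $7,450; Becker $12,650; Bergstrom $13,050. Sum = $75,100.
Difference $75,150 − $75,100 = +$50 applied to largest allocation (Ibarra): Ibarra becomes $19,850.

Vance: $5,300 · Dube: $16,850 · Ibarra: $19,850 · Okafor: $7,450 · Becker: $12,650 · Bergstrom: $13,050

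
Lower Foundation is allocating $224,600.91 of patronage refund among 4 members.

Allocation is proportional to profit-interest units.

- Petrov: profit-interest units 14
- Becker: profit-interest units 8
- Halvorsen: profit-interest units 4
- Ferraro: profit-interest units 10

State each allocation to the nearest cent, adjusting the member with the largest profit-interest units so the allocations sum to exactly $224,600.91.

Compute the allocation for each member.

Total profit-interest units = 14 + 8 + 4 + 10 = 36.
Raw shares: Petrov 87,344.7983; Becker 49,911.3133; Halvorsen 24,955.6567; Ferraro 62,389.1417.
After rounding (cent): Petrov $87,344.80; Becker $49,911.31; Halvorsen $24,955.66; Ferraro $62,389.14. Sum = $224,600.91.
Sum already equals the total — no adjustment.

Petrov: $87,344.80 · Becker: $49,911.31 · Halvorsen: $24,955.66 · Ferraro: $62,389.14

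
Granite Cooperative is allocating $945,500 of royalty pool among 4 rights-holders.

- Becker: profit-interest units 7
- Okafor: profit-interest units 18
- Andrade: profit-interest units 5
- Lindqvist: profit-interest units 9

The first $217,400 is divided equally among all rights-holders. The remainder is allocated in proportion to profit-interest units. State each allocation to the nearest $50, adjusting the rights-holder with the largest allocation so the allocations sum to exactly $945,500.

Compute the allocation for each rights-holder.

First tranche $217,400 split equally: $54,350 each.
Remainder $728,100 by profit-interest units (total 39): Becker 130,684.62 → $130,700; Okafor 336,046.15 → $336,050; Andrade 93,346.15 → $93,350; Lindqvist 168,023.08 → $168,000.
Totals: Becker $54,350 + $130,700 = $185,050; Okafor $54,350 + $336,050 = $390,400; Andrade $54,350 + $93,350 = $147,700; Lindqvist $54,350 + $168,000 = $222,350.

Becker: $185,050 · Okafor: $390,400 · Andrade: $147,700 · Lindqvist: $222,350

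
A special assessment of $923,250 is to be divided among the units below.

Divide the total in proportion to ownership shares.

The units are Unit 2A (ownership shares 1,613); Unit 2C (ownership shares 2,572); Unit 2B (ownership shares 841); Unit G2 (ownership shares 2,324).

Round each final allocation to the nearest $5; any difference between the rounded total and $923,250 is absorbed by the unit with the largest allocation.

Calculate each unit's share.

Unit 2A: $202,615 · Unit 2C: $323,070 · Unit 2B: $105,640 · Unit G2: $291,925

Sum of ownership shares: 7,350.
Pro-rata amounts: Unit 2A 1,613/7,350 × $923,250 = 202,612.55; Unit 2C 2,572/7,350 × $923,250 = 323,074.69; Unit 2B 841/7,350 × $923,250 = 105,639.90; Unit G2 2,324/7,350 × $923,250 = 291,922.86.
At nearest $5: Unit 2A $202,615; Unit 2C $323,075; Unit 2B $105,640; Unit G2 $291,925. Sum = $923,255.
Difference $923,250 − $923,255 = −$5 applied to largest allocation (Unit 2C): Unit 2C becomes $323,070.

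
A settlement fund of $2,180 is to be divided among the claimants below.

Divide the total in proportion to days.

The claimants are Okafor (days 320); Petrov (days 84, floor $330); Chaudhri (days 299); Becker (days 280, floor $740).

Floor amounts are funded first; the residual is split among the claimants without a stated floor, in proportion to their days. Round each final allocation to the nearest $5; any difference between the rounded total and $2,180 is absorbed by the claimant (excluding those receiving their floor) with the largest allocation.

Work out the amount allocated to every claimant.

Okafor: $575 | Petrov: $330 | Chaudhri: $535 | Becker: $740

Fund the minimums — Petrov $330; Becker $740. Residual $1,110.
Residual split over remaining days 619: Okafor 573.83 → $575; Chaudhri 536.17 → $535.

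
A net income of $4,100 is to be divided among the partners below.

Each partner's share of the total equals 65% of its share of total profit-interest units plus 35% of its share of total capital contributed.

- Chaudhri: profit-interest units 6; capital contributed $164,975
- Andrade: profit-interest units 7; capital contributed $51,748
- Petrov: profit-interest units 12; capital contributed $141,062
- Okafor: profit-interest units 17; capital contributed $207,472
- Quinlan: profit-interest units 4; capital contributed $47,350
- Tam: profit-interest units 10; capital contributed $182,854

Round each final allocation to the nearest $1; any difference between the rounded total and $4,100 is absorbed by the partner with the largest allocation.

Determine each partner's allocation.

Chaudhri: $583 | Andrade: $426 | Petrov: $826 | Okafor: $1,183 | Quinlan: $276 | Tam: $806

Totals — profit-interest units 56, capital contributed 795,461.
Composite weights (65% profit-interest units + 35% capital contributed): Chaudhri 0.1422; Andrade 0.1040; Petrov 0.2014; Okafor 0.2886; Quinlan 0.0673; Tam 0.1965.
Proportional shares: Chaudhri 583.15; Andrade 426.48; Petrov 825.55; Okafor 1,183.29; Quinlan 275.78; Tam 805.76.
After rounding ($1): Chaudhri $583; Andrade $426; Petrov $826; Okafor $1,183; Quinlan $276; Tam $806. Sum = $4,100.
Sum already equals the total — no adjustment.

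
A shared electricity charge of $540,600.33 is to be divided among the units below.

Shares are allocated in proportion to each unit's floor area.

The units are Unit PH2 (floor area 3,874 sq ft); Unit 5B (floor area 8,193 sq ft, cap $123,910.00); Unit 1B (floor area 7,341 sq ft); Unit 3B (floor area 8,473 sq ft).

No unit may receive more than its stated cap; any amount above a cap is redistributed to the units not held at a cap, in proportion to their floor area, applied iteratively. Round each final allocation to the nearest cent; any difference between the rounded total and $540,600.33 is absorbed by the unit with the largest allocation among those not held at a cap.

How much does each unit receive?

Sum of floor area: 27,881.
Pro-rata shares before constraints: Unit PH2 75,115.1565; Unit 5B 158,858.6673; Unit 1B 142,338.7620; Unit 3B 164,287.7442.
Cap binds for Unit 5B ($123,910.00); residual $416,690.33 reallocated over remaining floor area 19,688.
Redistributed shares: Unit PH2 81,991.9920 → $81,991.99; Unit 1B 155,369.9570 → $155,369.96; Unit 3B 179,328.3810 → $179,328.38.

Unit PH2: $81,991.99 · Unit 5B: $123,910.00 · Unit 1B: $155,369.96 · Unit 3B: $179,328.38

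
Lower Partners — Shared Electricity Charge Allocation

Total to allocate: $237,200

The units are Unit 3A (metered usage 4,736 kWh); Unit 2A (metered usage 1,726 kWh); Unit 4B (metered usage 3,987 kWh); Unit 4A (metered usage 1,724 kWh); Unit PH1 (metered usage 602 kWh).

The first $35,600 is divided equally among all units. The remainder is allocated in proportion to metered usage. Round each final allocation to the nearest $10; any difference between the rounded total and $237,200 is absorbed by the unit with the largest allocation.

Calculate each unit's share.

Unit 3A: $81,850 · Unit 2A: $34,360 · Unit 4B: $70,040 · Unit 4A: $34,330 · Unit PH1: $16,620

$35,600 shared equally gives $7,120 per unit.
Remainder $201,600 by metered usage (total 12,775): Unit 3A 74,737.97 → $74,740; Unit 2A 27,237.70 → $27,240; Unit 4B 62,918.14 → $62,920; Unit 4A 27,206.14 → $27,210; Unit PH1 9,500.05 → $9,500.
Rounding difference −$10 on remainder applied to Unit 3A.
Totals: Unit 3A $7,120 + $74,730 = $81,850; Unit 2A $7,120 + $27,240 = $34,360; Unit 4B $7,120 + $62,920 = $70,040; Unit 4A $7,120 + $27,210 = $34,330; Unit PH1 $7,120 + $9,500 = $16,620.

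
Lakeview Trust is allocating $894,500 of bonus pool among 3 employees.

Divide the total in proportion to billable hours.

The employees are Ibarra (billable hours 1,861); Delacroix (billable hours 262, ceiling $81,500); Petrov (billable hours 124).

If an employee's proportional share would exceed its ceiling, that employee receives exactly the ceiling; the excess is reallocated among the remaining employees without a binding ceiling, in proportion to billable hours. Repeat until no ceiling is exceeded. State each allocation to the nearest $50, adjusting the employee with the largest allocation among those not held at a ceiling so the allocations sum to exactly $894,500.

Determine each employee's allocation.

Ibarra: $762,200 · Delacroix: $81,500 · Petrov: $50,800

Sum of billable hours: 2,247.
Unconstrained shares: Ibarra 740,838.67; Delacroix 104,298.62; Petrov 49,362.71.
Cap binds for Delacroix ($81,500); balance $813,000 reallocated over remaining billable hours 1,985.
Redistributed shares: Ibarra 762,213.10 → $762,200; Petrov 50,786.90 → $50,800.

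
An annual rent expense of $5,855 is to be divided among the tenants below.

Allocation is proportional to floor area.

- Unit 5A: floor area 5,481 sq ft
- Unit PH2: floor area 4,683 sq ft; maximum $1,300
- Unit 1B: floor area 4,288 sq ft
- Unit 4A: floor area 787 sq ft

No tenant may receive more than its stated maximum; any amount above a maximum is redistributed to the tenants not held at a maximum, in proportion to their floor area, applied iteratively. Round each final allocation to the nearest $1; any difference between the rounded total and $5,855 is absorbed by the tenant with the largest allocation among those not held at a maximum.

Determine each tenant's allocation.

Unit 5A: $2,365 · Unit PH2: $1,300 · Unit 1B: $1,850 · Unit 4A: $340

Combined floor area = 15,239.
Unconstrained shares: Unit 5A 2,105.86; Unit PH2 1,799.26; Unit 1B 1,647.499; Unit 4A 302.37.
Cap binds for Unit PH2 ($1,300); remaining pool $4,555 reallocated over remaining floor area 10,556.
Shares after redistribution: Unit 5A 2,365.10 → $2,365; Unit 1B 1,850.31 → $1,850; Unit 4A 339.60 → $340.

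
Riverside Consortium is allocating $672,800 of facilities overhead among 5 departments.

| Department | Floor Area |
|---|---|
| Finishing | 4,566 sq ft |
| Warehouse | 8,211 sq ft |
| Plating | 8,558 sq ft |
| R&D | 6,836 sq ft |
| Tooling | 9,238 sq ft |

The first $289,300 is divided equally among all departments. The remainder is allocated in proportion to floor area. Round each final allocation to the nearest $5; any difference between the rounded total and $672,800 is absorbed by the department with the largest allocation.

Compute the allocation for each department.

First tranche $289,300 split equally: $57,860 each.
Remainder $383,500 by floor area (total 37,409): Finishing 46,808.55 → $46,810; Warehouse 84,175.43 → $84,175; Plating 87,732.71 → $87,735; R&D 70,079.55 → $70,080; Tooling 94,703.76 → $94,705.
Rounding difference −$5 on remainder applied to Tooling.
Totals: Finishing $57,860 + $46,810 = $104,670; Warehouse $57,860 + $84,175 = $142,035; Plating $57,860 + $87,735 = $145,595; R&D $57,860 + $70,080 = $127,940; Tooling $57,860 + $94,700 = $152,560.

Finishing: $104,670 | Warehouse: $142,035 | Plating: $145,595 | R&D: $127,940 | Tooling: $152,560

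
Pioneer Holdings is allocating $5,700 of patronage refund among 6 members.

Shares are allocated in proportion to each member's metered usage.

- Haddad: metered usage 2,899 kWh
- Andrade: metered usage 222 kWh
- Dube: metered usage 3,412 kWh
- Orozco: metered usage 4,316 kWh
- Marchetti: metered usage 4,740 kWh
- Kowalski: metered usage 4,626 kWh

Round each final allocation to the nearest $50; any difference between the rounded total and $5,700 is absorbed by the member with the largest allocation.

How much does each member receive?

Combined metered usage = 20,215.
Unrounded shares: Haddad 2,899/20,215 × $5,700 = 817.43; Andrade 222/20,215 × $5,700 = 62.60; Dube 3,412/20,215 × $5,700 = 962.08; Orozco 4,316/20,215 × $5,700 = 1,216.98; Marchetti 4,740/20,215 × $5,700 = 1,336.53; Kowalski 4,626/20,215 × $5,700 = 1,304.39.
At nearest $50: Haddad $800; Andrade $50; Dube $950; Orozco $1,200; Marchetti $1,350; Kowalski $1,300. Sum = $5,650.
Difference $5,700 − $5,650 = +$50 applied to largest allocation (Marchetti): Marchetti becomes $1,400.

Haddad: $800 · Andrade: $50 · Dube: $950 · Orozco: $1,200 · Marchetti: $1,400 · Kowalski: $1,300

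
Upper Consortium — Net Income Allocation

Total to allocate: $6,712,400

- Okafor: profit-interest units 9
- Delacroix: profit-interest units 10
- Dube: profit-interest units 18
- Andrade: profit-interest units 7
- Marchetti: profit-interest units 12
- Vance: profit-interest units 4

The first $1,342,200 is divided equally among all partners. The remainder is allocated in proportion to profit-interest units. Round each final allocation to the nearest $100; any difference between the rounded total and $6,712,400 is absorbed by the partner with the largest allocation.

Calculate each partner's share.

First tranche $1,342,200 split equally: $223,700 each.
Remainder $5,370,200 by profit-interest units (total 60): Okafor 805,530.00 → $805,500; Delacroix 895,033.33 → $895,000; Dube 1,611,060.00 → $1,611,100; Andrade 626,523.33 → $626,500; Marchetti 1,074,040.00 → $1,074,000; Vance 358,013.33 → $358,000.
Rounding difference +$100 on remainder applied to Dube.
Totals: Okafor $223,700 + $805,500 = $1,029,200; Delacroix $223,700 + $895,000 = $1,118,700; Dube $223,700 + $1,611,200 = $1,834,900; Andrade $223,700 + $626,500 = $850,200; Marchetti $223,700 + $1,074,000 = $1,297,700; Vance $223,700 + $358,000 = $581,700.

Okafor: $1,029,200 | Delacroix: $1,118,700 | Dube: $1,834,900 | Andrade: $850,200 | Marchetti: $1,297,700 | Vance: $581,700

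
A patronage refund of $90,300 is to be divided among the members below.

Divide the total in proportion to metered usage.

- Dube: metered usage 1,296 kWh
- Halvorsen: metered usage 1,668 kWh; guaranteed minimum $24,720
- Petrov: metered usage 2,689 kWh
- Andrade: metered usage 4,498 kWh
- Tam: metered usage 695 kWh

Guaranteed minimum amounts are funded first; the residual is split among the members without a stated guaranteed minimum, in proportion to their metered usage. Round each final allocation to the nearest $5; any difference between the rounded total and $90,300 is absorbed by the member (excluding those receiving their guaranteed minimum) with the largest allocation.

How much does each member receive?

Minimums first: Halvorsen $24,720. Balance $65,580.
Balance split over remaining metered usage 9,178: Dube 9,260.37 → $9,260; Petrov 19,213.84 → $19,215; Andrade 32,139.77 → $32,140; Tam 4,966.02 → $4,965.

Dube: $9,260 · Halvorsen: $24,720 · Petrov: $19,215 · Andrade: $32,140 · Tam: $4,965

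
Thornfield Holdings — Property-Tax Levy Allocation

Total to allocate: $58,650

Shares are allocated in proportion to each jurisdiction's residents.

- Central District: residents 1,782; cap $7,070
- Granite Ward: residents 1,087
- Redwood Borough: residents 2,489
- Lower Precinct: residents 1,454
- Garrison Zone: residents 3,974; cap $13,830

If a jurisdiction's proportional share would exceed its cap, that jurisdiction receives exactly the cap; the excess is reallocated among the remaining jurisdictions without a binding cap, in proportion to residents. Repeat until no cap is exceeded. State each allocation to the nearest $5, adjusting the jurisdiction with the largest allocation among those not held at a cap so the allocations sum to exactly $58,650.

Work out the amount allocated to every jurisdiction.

Total residents = 10,786.
Pro-rata shares before constraints: Central District 9,689.81; Granite Ward 5,910.68; Redwood Borough 13,534.20; Lower Precinct 7,906.28; Garrison Zone 21,609.04.
Held at cap: Central District ($7,070), Garrison Zone ($13,830); balance $37,750 reallocated over remaining residents 5,030.
Redistributed shares: Granite Ward 8,157.90 → $8,160; Redwood Borough 18,679.87 → $18,680; Lower Precinct 10,912.23 → $10,910.

Central District: $7,070 · Granite Ward: $8,160 · Redwood Borough: $18,680 · Lower Precinct: $10,910 · Garrison Zone: $13,830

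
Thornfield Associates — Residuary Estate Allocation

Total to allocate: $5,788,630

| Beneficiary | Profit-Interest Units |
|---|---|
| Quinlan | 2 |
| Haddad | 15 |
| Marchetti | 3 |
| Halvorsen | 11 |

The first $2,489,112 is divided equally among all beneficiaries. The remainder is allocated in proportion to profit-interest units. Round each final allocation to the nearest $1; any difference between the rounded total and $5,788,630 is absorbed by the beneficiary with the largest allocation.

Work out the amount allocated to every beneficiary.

Quinlan: $835,150; Haddad: $2,218,819; Marchetti: $941,586; Halvorsen: $1,793,075

$2,489,112 shared equally gives $622,278 per beneficiary.
Remainder $3,299,518 by profit-interest units (total 31): Quinlan 212,872.13 → $212,872; Haddad 1,596,540.97 → $1,596,541; Marchetti 319,308.19 → $319,308; Halvorsen 1,170,796.71 → $1,170,797.
Totals: Quinlan $622,278 + $212,872 = $835,150; Haddad $622,278 + $1,596,541 = $2,218,819; Marchetti $622,278 + $319,308 = $941,586; Halvorsen $622,278 + $1,170,797 = $1,793,075.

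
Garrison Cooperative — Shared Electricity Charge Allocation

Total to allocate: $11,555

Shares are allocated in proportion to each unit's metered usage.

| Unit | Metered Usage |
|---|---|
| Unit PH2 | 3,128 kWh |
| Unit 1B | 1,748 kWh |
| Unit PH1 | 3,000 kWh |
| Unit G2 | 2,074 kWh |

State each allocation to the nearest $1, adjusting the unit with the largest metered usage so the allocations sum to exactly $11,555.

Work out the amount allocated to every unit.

Unit PH2: $3,632; Unit 1B: $2,030; Unit PH1: $3,484; Unit G2: $2,409

Metered usage total: 3,128 + 1,748 + 3,000 + 2,074 = 9,950.
Raw shares: Unit PH2 3,632.57; Unit 1B 2,029.96; Unit PH1 3,483.92; Unit G2 2,408.55.
At nearest $1: Unit PH2 $3,633; Unit 1B $2,030; Unit PH1 $3,484; Unit G2 $2,409. Sum = $11,556.
Difference $11,555 − $11,556 = −$1 applied to largest metered usage (Unit PH2): Unit PH2 becomes $3,632.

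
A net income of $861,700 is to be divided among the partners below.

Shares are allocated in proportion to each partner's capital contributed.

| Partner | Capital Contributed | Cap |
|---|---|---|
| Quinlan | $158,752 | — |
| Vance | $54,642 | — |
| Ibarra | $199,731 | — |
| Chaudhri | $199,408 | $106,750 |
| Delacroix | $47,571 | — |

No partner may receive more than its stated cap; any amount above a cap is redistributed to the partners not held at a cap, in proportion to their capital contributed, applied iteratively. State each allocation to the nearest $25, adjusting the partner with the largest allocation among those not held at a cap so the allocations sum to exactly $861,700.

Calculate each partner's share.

Total capital contributed = 660,104.
Pro-rata shares before constraints: Quinlan 207,234.92; Vance 71,329.69; Ibarra 260,728.92; Chaudhri 260,307.28; Delacroix 62,099.20.
Capped: Chaudhri ($106,750); remaining pool $754,950 reallocated over remaining capital contributed 460,696.
Remaining shares: Quinlan 260,149.47 → $260,150; Vance 89,542.73 → $89,550; Ibarra 327,302.43 → $327,300; Delacroix 77,955.37 → $77,950.

Quinlan: $260,150 · Vance: $89,550 · Ibarra: $327,300 · Chaudhri: $106,750 · Delacroix: $77,950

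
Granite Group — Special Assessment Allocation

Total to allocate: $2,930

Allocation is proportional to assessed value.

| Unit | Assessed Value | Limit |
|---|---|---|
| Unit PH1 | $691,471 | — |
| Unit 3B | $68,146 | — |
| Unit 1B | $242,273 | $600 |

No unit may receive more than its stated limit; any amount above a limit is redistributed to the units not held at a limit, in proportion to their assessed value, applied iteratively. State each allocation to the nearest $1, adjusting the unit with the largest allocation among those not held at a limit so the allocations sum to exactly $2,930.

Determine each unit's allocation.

Unit PH1: $2,121 | Unit 3B: $209 | Unit 1B: $600

Assessed value total: 1,001,890.
Pro-rata shares before constraints: Unit PH1 2,022.19; Unit 3B 199.29; Unit 1B 708.52.
Held at cap: Unit 1B ($600); balance $2,330 reallocated over remaining assessed value 759,617.
Shares after redistribution: Unit PH1 2,120.97 → $2,121; Unit 3B 209.03 → $209.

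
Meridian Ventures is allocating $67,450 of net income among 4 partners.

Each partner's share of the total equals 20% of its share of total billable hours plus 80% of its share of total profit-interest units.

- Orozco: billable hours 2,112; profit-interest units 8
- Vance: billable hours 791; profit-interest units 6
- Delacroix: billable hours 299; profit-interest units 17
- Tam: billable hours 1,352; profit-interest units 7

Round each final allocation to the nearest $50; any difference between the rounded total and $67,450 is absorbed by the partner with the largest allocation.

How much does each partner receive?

Totals — billable hours 4,554, profit-interest units 38.
Blended shares (20% billable hours + 80% profit-interest units): Orozco 0.2612; Vance 0.1611; Delacroix 0.3710; Tam 0.2067.
Proportional shares: Orozco 17,616.23; Vance 10,863.12; Delacroix 25,025.71; Tam 13,944.94.
Rounded to nearest $50: Orozco $17,600; Vance $10,850; Delacroix $25,050; Tam $13,950. Sum = $67,450.
Sum already equals the total — no adjustment.

Orozco: $17,600 | Vance: $10,850 | Delacroix: $25,050 | Tam: $13,950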